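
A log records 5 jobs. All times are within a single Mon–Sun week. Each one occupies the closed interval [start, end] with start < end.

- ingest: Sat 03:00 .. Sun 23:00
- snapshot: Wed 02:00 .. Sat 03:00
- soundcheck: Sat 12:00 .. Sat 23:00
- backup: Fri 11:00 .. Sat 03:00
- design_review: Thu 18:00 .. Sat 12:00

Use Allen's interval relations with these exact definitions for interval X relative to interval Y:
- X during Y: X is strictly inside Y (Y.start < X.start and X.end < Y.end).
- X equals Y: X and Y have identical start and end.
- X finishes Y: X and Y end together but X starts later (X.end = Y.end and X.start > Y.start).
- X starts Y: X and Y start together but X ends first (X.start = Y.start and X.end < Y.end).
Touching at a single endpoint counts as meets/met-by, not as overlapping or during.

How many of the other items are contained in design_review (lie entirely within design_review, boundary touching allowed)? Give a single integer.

1

Target design_review = [Thu 18:00, Sat 12:00].
backup [Fri 11:00, Sat 03:00] → during → counts.
ingest [Sat 03:00, Sun 23:00] → overlapped-by → no.
snapshot [Wed 02:00, Sat 03:00] → overlaps → no.
soundcheck [Sat 12:00, Sat 23:00] → met-by → no.
Total: 1.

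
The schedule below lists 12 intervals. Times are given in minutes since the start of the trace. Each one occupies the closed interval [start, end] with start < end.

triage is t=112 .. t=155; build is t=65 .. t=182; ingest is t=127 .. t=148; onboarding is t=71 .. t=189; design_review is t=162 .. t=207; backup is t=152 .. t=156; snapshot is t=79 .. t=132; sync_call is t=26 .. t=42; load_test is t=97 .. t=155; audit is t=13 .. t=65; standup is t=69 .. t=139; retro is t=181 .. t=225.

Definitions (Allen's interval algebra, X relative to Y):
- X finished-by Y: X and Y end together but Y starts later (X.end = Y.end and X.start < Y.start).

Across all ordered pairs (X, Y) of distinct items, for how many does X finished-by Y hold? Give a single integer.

Checking all 132 ordered pairs for relation 'finished-by'; matching pairs in alphabetical order:
(load_test, triage): load_test finished-by triage ✓
Count: 1.

1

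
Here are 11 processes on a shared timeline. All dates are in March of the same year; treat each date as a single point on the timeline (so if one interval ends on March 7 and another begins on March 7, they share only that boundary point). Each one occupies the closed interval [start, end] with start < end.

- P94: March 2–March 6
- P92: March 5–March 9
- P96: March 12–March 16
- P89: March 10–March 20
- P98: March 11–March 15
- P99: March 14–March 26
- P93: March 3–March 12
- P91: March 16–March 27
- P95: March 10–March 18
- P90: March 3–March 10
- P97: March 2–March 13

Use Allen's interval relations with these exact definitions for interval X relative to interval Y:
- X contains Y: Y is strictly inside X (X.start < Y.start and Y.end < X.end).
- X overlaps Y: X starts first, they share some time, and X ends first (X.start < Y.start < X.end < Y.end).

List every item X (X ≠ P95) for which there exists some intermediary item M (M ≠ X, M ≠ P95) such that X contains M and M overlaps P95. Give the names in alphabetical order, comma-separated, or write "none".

P97

Target P95 = [March 10, March 18].
Intermediaries M with M overlaps P95: P93, P97.
Via P93 — items with X contains P93: P97.
Via P97 — items with X contains P97: none.
Union: P97.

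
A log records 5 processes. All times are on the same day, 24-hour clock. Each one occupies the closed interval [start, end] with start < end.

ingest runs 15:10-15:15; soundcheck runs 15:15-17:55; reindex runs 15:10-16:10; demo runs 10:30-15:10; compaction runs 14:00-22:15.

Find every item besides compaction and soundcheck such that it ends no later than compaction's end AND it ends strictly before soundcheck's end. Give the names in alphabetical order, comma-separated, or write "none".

demo, ingest, reindex

Conditions: its end is no later than compaction's end (X.end <= 22:15) AND its end is strictly before soundcheck's end (X.end < 17:55).
demo: end 15:10 <= 22:15? ✓; end 15:10 < 17:55? ✓ → yes.
ingest: end 15:15 <= 22:15? ✓; end 15:15 < 17:55? ✓ → yes.
reindex: end 16:10 <= 22:15? ✓; end 16:10 < 17:55? ✓ → yes.
Result: demo, ingest, reindex.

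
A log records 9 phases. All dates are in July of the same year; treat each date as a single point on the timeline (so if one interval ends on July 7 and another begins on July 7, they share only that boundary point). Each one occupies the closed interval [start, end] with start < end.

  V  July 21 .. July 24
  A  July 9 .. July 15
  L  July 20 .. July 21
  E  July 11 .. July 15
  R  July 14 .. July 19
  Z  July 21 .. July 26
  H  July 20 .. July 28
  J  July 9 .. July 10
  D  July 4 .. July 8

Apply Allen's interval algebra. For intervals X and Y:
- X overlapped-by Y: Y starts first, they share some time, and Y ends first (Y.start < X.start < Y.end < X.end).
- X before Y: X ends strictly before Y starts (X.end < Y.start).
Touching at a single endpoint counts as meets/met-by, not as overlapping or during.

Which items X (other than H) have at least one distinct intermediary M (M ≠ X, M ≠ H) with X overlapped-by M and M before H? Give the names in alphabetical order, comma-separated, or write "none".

R

Target H = [July 20, July 28].
Intermediaries M with M before H: A, D, E, J, R.
Via A — items with X overlapped-by A: R.
Via D — items with X overlapped-by D: none.
Via E — items with X overlapped-by E: R.
Via J — items with X overlapped-by J: none.
Via R — items with X overlapped-by R: none.
Union: R.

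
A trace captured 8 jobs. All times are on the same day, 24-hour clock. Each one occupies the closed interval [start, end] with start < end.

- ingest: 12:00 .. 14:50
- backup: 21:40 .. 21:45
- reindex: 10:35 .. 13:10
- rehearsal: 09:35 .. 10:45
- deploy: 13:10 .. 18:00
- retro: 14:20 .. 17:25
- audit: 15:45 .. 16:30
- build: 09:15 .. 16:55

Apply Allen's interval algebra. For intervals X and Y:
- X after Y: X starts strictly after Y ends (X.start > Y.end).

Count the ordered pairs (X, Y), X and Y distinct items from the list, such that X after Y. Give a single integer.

Checking all 56 ordered pairs for relation 'after'; matching pairs in alphabetical order:
(audit, ingest): audit after ingest ✓
(audit, rehearsal): audit after rehearsal ✓
(audit, reindex): audit after reindex ✓
(backup, audit): backup after audit ✓
(backup, build): backup after build ✓
(backup, deploy): backup after deploy ✓
(backup, ingest): backup after ingest ✓
(backup, rehearsal): backup after rehearsal ✓
(backup, reindex): backup after reindex ✓
(backup, retro): backup after retro ✓
(deploy, rehearsal): deploy after rehearsal ✓
(ingest, rehearsal): ingest after rehearsal ✓
(retro, rehearsal): retro after rehearsal ✓
(retro, reindex): retro after reindex ✓
Count: 14.

14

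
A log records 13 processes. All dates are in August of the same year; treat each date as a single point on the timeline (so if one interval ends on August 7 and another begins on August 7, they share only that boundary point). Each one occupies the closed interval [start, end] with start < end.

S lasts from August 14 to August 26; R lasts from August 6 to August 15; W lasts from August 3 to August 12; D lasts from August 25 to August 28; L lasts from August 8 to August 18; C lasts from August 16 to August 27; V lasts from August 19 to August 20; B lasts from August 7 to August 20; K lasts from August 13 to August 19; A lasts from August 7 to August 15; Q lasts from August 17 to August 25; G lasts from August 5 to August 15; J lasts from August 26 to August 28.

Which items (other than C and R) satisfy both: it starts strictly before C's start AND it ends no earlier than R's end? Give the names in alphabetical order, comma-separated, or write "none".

A, B, G, K, L, S

Conditions: its start is strictly before C's start (X.start < August 16) AND its end is no earlier than R's end (X.end >= August 15).
A: start August 7 < August 16? ✓; end August 15 >= August 15? ✓ → yes.
B: start August 7 < August 16? ✓; end August 20 >= August 15? ✓ → yes.
D: start August 25 < August 16? ✗; end August 28 >= August 15? ✓ → no.
G: start August 5 < August 16? ✓; end August 15 >= August 15? ✓ → yes.
J: start August 26 < August 16? ✗; end August 28 >= August 15? ✓ → no.
K: start August 13 < August 16? ✓; end August 19 >= August 15? ✓ → yes.
L: start August 8 < August 16? ✓; end August 18 >= August 15? ✓ → yes.
Q: start August 17 < August 16? ✗; end August 25 >= August 15? ✓ → no.
S: start August 14 < August 16? ✓; end August 26 >= August 15? ✓ → yes.
V: start August 19 < August 16? ✗; end August 20 >= August 15? ✓ → no.
W: start August 3 < August 16? ✓; end August 12 >= August 15? ✗ → no.
Result: A, B, G, K, L, S.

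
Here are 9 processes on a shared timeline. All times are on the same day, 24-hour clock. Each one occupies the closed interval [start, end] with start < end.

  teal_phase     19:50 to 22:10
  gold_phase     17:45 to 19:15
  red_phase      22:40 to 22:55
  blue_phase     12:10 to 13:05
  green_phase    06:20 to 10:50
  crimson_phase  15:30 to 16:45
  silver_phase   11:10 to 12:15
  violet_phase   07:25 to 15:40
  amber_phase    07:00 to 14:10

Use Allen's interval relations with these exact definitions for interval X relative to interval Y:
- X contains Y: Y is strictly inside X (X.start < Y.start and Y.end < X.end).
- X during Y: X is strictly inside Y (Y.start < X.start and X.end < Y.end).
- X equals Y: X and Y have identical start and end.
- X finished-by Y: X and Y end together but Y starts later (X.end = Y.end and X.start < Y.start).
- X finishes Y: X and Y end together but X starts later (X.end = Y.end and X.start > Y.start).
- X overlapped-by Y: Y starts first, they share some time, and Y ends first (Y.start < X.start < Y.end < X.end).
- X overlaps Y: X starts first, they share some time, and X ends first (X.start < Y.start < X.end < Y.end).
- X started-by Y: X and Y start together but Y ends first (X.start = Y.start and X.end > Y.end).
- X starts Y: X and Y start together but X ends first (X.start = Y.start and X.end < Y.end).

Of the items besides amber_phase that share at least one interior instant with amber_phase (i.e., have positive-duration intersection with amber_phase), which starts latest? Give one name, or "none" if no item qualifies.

Target amber_phase = [07:00, 14:10].
blue_phase [12:10, 13:05] → during → candidate.
crimson_phase [15:30, 16:45] → after → excluded.
gold_phase [17:45, 19:15] → after → excluded.
green_phase [06:20, 10:50] → overlaps → candidate.
red_phase [22:40, 22:55] → after → excluded.
silver_phase [11:10, 12:15] → during → candidate.
teal_phase [19:50, 22:10] → after → excluded.
violet_phase [07:25, 15:40] → overlapped-by → candidate.
Among candidates, latest start is 12:10 → blue_phase.

blue_phase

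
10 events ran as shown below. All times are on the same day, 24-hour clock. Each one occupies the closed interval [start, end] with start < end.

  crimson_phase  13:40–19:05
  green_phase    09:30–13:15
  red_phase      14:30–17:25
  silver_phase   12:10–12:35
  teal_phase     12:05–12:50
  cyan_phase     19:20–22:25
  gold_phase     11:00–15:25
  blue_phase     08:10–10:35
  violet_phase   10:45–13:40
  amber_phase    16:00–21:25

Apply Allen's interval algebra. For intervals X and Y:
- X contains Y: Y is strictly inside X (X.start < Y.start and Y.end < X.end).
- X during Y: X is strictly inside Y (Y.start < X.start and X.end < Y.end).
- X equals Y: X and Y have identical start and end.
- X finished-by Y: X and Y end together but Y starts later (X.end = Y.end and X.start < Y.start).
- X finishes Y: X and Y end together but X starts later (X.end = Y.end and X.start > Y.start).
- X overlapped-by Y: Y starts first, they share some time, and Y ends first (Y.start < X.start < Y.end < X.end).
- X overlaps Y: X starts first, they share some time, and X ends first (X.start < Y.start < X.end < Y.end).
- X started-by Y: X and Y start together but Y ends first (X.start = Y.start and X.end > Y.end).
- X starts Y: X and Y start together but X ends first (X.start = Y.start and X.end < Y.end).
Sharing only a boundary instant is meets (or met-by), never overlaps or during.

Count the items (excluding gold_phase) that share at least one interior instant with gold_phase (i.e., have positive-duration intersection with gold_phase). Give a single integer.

Target gold_phase = [11:00, 15:25].
amber_phase [16:00, 21:25] → after → no.
blue_phase [08:10, 10:35] → before → no.
crimson_phase [13:40, 19:05] → overlapped-by → counts.
cyan_phase [19:20, 22:25] → after → no.
green_phase [09:30, 13:15] → overlaps → counts.
red_phase [14:30, 17:25] → overlapped-by → counts.
silver_phase [12:10, 12:35] → during → counts.
teal_phase [12:05, 12:50] → during → counts.
violet_phase [10:45, 13:40] → overlaps → counts.
Total: 6.

6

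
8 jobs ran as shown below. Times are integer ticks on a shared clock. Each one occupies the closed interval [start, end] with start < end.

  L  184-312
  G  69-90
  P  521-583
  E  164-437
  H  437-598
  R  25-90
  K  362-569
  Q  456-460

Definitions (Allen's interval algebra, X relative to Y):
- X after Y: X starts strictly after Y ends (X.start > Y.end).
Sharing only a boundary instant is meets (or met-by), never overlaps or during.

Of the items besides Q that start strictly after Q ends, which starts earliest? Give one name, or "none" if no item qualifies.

P

Target Q = [456, 460].
E [164, 437] → before → excluded.
G [69, 90] → before → excluded.
H [437, 598] → contains → excluded.
K [362, 569] → contains → excluded.
L [184, 312] → before → excluded.
P [521, 583] → after → candidate.
R [25, 90] → before → excluded.
Among candidates, earliest start is 521 → P.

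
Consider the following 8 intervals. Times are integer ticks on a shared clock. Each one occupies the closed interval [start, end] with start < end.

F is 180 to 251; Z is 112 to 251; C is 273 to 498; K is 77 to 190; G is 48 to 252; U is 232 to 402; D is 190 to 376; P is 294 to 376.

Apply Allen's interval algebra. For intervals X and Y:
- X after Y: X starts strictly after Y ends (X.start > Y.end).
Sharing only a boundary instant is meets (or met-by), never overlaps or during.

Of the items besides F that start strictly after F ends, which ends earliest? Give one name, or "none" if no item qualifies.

Target F = [180, 251].
C [273, 498] → after → candidate.
D [190, 376] → overlapped-by → excluded.
G [48, 252] → contains → excluded.
K [77, 190] → overlaps → excluded.
P [294, 376] → after → candidate.
U [232, 402] → overlapped-by → excluded.
Z [112, 251] → finished-by → excluded.
Among candidates, earliest end is 376 → P.

P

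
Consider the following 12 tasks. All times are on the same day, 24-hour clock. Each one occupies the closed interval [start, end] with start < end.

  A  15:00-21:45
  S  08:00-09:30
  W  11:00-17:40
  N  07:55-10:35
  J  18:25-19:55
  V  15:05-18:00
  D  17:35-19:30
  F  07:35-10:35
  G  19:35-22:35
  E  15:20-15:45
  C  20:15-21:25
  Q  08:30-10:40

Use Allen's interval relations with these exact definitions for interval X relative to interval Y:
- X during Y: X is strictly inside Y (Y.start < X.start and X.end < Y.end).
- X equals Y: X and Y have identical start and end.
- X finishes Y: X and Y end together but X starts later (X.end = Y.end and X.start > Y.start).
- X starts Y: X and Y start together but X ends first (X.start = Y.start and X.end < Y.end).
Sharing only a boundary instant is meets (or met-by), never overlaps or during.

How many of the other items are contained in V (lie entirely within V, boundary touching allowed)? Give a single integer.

1

Target V = [15:05, 18:00].
A [15:00, 21:45] → contains → no.
C [20:15, 21:25] → after → no.
D [17:35, 19:30] → overlapped-by → no.
E [15:20, 15:45] → during → counts.
F [07:35, 10:35] → before → no.
G [19:35, 22:35] → after → no.
J [18:25, 19:55] → after → no.
N [07:55, 10:35] → before → no.
Q [08:30, 10:40] → before → no.
S [08:00, 09:30] → before → no.
W [11:00, 17:40] → overlaps → no.
Total: 1.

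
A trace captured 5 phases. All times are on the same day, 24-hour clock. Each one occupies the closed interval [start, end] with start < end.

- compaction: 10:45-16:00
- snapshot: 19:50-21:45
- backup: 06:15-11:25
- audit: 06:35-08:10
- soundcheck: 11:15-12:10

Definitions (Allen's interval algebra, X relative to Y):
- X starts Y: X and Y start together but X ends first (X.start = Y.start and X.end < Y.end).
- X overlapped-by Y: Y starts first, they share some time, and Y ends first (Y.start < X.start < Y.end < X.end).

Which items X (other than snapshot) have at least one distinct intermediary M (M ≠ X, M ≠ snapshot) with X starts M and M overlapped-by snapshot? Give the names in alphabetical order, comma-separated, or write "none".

none

Target snapshot = [19:50, 21:45].
Intermediaries M with M overlapped-by snapshot: none.
Union: none.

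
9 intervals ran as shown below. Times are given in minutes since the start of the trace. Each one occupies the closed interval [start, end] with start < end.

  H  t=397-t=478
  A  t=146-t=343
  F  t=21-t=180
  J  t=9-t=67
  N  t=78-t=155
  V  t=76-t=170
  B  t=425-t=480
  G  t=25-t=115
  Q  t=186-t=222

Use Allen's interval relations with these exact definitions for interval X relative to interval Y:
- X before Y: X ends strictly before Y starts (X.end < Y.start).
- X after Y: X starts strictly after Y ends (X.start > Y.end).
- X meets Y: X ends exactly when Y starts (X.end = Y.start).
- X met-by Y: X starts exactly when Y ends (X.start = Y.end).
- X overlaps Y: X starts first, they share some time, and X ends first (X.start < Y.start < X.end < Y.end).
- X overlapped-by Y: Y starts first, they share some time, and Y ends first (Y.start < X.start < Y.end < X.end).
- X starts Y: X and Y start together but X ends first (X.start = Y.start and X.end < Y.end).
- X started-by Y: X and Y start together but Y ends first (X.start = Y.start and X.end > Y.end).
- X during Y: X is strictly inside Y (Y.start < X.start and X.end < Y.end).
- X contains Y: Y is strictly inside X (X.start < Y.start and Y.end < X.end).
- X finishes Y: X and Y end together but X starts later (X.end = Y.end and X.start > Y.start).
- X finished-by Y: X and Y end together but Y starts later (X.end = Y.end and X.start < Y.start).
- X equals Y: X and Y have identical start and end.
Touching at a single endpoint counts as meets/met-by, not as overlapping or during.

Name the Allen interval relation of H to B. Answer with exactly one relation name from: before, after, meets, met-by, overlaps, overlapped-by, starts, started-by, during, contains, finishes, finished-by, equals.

H = [t=397, t=478]; B = [t=425, t=480].
Compare endpoints: H.start < B.start, H.start < B.end, H.end > B.start, H.end < B.end.
That pattern is 'overlaps'.

overlaps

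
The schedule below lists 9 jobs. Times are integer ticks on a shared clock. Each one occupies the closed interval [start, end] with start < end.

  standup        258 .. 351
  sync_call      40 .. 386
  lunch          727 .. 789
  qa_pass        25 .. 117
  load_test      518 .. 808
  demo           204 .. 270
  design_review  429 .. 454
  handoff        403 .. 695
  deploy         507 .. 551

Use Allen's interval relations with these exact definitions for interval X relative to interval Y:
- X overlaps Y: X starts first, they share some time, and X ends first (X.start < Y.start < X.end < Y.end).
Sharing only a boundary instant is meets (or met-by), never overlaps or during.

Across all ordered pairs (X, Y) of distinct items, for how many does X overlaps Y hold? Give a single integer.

Checking all 72 ordered pairs for relation 'overlaps'; matching pairs in alphabetical order:
(demo, standup): demo overlaps standup ✓
(deploy, load_test): deploy overlaps load_test ✓
(handoff, load_test): handoff overlaps load_test ✓
(qa_pass, sync_call): qa_pass overlaps sync_call ✓
Count: 4.

4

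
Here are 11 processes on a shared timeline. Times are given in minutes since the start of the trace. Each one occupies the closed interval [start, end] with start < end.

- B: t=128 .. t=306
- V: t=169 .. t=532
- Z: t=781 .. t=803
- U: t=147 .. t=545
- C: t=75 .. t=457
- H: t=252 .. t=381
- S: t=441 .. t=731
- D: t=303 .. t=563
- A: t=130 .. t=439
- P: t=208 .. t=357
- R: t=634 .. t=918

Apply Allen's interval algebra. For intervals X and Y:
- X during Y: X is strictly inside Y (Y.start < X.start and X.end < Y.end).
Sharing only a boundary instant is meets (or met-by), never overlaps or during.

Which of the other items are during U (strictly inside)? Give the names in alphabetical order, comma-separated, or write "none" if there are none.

Target U = [t=147, t=545].
A [t=130, t=439] → overlaps → no.
B [t=128, t=306] → overlaps → no.
C [t=75, t=457] → overlaps → no.
D [t=303, t=563] → overlapped-by → no.
H [t=252, t=381] → during → yes.
P [t=208, t=357] → during → yes.
R [t=634, t=918] → after → no.
S [t=441, t=731] → overlapped-by → no.
V [t=169, t=532] → during → yes.
Z [t=781, t=803] → after → no.
Result: H, P, V.

H, P, V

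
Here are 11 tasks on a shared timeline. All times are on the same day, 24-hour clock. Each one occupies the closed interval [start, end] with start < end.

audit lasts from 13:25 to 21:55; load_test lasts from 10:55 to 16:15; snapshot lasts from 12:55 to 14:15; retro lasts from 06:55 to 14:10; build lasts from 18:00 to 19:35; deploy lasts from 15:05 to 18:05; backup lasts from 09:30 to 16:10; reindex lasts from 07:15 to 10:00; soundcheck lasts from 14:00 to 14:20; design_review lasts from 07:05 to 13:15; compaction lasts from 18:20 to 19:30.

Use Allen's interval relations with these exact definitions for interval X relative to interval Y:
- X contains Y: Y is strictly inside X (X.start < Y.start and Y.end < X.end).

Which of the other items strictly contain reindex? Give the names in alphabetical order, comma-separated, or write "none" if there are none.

Target reindex = [07:15, 10:00].
audit [13:25, 21:55] → after → no.
backup [09:30, 16:10] → overlapped-by → no.
build [18:00, 19:35] → after → no.
compaction [18:20, 19:30] → after → no.
deploy [15:05, 18:05] → after → no.
design_review [07:05, 13:15] → contains → yes.
load_test [10:55, 16:15] → after → no.
retro [06:55, 14:10] → contains → yes.
snapshot [12:55, 14:15] → after → no.
soundcheck [14:00, 14:20] → after → no.
Result: design_review, retro.

design_review, retro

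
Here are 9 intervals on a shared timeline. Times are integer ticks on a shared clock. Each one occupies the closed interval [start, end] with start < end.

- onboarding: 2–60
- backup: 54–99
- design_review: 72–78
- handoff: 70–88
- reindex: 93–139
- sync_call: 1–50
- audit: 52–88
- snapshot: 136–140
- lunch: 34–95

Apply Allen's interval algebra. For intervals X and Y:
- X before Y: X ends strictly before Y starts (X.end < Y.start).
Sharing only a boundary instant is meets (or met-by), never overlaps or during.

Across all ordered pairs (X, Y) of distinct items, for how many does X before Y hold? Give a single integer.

18

Checking all 72 ordered pairs for relation 'before'; matching pairs in alphabetical order:
(audit, reindex): audit before reindex ✓
(audit, snapshot): audit before snapshot ✓
(backup, snapshot): backup before snapshot ✓
(design_review, reindex): design_review before reindex ✓
(design_review, snapshot): design_review before snapshot ✓
(handoff, reindex): handoff before reindex ✓
(handoff, snapshot): handoff before snapshot ✓
(lunch, snapshot): lunch before snapshot ✓
(onboarding, design_review): onboarding before design_review ✓
(onboarding, handoff): onboarding before handoff ✓
(onboarding, reindex): onboarding before reindex ✓
(onboarding, snapshot): onboarding before snapshot ✓
(sync_call, audit): sync_call before audit ✓
(sync_call, backup): sync_call before backup ✓
(sync_call, design_review): sync_call before design_review ✓
(sync_call, handoff): sync_call before handoff ✓
(sync_call, reindex): sync_call before reindex ✓
(sync_call, snapshot): sync_call before snapshot ✓
Count: 18.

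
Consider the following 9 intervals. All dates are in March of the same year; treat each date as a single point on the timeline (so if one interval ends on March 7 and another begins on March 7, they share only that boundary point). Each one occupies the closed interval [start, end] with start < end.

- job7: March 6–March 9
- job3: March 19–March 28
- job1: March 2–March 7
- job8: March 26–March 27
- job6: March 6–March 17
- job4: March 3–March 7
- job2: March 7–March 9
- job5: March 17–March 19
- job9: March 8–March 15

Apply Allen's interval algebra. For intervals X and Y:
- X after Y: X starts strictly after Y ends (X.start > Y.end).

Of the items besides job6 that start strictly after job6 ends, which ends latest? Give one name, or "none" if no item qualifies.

job3

Target job6 = [March 6, March 17].
job1 [March 2, March 7] → overlaps → excluded.
job2 [March 7, March 9] → during → excluded.
job3 [March 19, March 28] → after → candidate.
job4 [March 3, March 7] → overlaps → excluded.
job5 [March 17, March 19] → met-by → excluded.
job7 [March 6, March 9] → starts → excluded.
job8 [March 26, March 27] → after → candidate.
job9 [March 8, March 15] → during → excluded.
Among candidates, latest end is March 28 → job3.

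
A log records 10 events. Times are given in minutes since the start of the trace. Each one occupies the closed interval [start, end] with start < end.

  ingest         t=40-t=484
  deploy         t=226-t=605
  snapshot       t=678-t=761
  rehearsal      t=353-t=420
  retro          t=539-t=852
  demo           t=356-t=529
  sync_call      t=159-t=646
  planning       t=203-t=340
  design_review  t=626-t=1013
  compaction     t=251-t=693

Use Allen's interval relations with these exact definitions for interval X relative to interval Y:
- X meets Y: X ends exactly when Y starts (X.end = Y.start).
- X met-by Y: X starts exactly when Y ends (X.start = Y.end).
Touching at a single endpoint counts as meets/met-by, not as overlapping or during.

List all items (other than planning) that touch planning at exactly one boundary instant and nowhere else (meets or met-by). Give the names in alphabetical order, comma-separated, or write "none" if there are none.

none

Target planning = [t=203, t=340].
compaction [t=251, t=693] → overlapped-by → no.
demo [t=356, t=529] → after → no.
deploy [t=226, t=605] → overlapped-by → no.
design_review [t=626, t=1013] → after → no.
ingest [t=40, t=484] → contains → no.
rehearsal [t=353, t=420] → after → no.
retro [t=539, t=852] → after → no.
snapshot [t=678, t=761] → after → no.
sync_call [t=159, t=646] → contains → no.
Result: none.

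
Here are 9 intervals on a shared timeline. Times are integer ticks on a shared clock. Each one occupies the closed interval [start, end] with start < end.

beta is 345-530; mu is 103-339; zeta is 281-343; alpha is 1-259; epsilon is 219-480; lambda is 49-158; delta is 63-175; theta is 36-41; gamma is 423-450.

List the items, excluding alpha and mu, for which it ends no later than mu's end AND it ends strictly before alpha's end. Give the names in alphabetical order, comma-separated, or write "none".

delta, lambda, theta

Conditions: its end is no later than mu's end (X.end <= 339) AND its end is strictly before alpha's end (X.end < 259).
beta: end 530 <= 339? ✗; end 530 < 259? ✗ → no.
delta: end 175 <= 339? ✓; end 175 < 259? ✓ → yes.
epsilon: end 480 <= 339? ✗; end 480 < 259? ✗ → no.
gamma: end 450 <= 339? ✗; end 450 < 259? ✗ → no.
lambda: end 158 <= 339? ✓; end 158 < 259? ✓ → yes.
theta: end 41 <= 339? ✓; end 41 < 259? ✓ → yes.
zeta: end 343 <= 339? ✗; end 343 < 259? ✗ → no.
Result: delta, lambda, theta.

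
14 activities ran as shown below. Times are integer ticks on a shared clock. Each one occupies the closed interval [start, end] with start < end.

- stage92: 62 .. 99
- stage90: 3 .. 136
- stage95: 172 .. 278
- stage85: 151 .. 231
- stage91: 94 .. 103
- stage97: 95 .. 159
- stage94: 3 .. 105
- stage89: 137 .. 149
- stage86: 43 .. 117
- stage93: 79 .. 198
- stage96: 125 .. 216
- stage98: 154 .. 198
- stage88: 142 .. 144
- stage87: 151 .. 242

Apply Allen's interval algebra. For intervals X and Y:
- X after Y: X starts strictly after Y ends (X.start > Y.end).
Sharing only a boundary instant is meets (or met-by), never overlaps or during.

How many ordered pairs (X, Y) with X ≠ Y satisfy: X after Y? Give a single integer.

Checking all 182 ordered pairs for relation 'after'; matching pairs in alphabetical order:
(stage85, stage86): stage85 after stage86 ✓
(stage85, stage88): stage85 after stage88 ✓
(stage85, stage89): stage85 after stage89 ✓
(stage85, stage90): stage85 after stage90 ✓
(stage85, stage91): stage85 after stage91 ✓
(stage85, stage92): stage85 after stage92 ✓
(stage85, stage94): stage85 after stage94 ✓
(stage87, stage86): stage87 after stage86 ✓
(stage87, stage88): stage87 after stage88 ✓
(stage87, stage89): stage87 after stage89 ✓
(stage87, stage90): stage87 after stage90 ✓
(stage87, stage91): stage87 after stage91 ✓
(stage87, stage92): stage87 after stage92 ✓
(stage87, stage94): stage87 after stage94 ✓
(stage88, stage86): stage88 after stage86 ✓
(stage88, stage90): stage88 after stage90 ✓
(stage88, stage91): stage88 after stage91 ✓
(stage88, stage92): stage88 after stage92 ✓
(stage88, stage94): stage88 after stage94 ✓
(stage89, stage86): stage89 after stage86 ✓
(stage89, stage90): stage89 after stage90 ✓
(stage89, stage91): stage89 after stage91 ✓
(stage89, stage92): stage89 after stage92 ✓
(stage89, stage94): stage89 after stage94 ✓
... plus 19 further pairs not listed.
Count: 43.

43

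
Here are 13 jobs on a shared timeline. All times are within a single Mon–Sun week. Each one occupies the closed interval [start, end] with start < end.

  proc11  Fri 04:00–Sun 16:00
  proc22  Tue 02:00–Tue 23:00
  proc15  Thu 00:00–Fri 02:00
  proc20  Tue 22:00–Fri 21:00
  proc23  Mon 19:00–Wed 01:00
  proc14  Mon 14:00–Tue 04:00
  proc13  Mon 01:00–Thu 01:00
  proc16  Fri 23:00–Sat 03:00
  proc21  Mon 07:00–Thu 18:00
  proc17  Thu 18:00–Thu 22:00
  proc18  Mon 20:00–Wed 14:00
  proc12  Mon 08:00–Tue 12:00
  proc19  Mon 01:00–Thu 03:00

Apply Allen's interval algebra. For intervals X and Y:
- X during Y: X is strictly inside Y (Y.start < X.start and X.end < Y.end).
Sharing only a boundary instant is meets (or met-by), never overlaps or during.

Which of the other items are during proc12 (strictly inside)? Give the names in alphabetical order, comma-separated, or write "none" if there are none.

Target proc12 = [Mon 08:00, Tue 12:00].
proc11 [Fri 04:00, Sun 16:00] → after → no.
proc13 [Mon 01:00, Thu 01:00] → contains → no.
proc14 [Mon 14:00, Tue 04:00] → during → yes.
proc15 [Thu 00:00, Fri 02:00] → after → no.
proc16 [Fri 23:00, Sat 03:00] → after → no.
proc17 [Thu 18:00, Thu 22:00] → after → no.
proc18 [Mon 20:00, Wed 14:00] → overlapped-by → no.
proc19 [Mon 01:00, Thu 03:00] → contains → no.
proc20 [Tue 22:00, Fri 21:00] → after → no.
proc21 [Mon 07:00, Thu 18:00] → contains → no.
proc22 [Tue 02:00, Tue 23:00] → overlapped-by → no.
proc23 [Mon 19:00, Wed 01:00] → overlapped-by → no.
Result: proc14.

proc14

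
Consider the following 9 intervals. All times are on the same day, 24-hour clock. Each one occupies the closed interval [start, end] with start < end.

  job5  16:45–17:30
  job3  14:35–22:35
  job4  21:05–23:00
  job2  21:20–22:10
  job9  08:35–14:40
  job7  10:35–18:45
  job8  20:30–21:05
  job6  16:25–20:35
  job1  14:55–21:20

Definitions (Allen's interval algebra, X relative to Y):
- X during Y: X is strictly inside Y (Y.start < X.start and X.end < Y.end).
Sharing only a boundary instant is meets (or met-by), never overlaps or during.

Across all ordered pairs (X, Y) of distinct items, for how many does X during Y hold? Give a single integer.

11

Checking all 72 ordered pairs for relation 'during'; matching pairs in alphabetical order:
(job1, job3): job1 during job3 ✓
(job2, job3): job2 during job3 ✓
(job2, job4): job2 during job4 ✓
(job5, job1): job5 during job1 ✓
(job5, job3): job5 during job3 ✓
(job5, job6): job5 during job6 ✓
(job5, job7): job5 during job7 ✓
(job6, job1): job6 during job1 ✓
(job6, job3): job6 during job3 ✓
(job8, job1): job8 during job1 ✓
(job8, job3): job8 during job3 ✓
Count: 11.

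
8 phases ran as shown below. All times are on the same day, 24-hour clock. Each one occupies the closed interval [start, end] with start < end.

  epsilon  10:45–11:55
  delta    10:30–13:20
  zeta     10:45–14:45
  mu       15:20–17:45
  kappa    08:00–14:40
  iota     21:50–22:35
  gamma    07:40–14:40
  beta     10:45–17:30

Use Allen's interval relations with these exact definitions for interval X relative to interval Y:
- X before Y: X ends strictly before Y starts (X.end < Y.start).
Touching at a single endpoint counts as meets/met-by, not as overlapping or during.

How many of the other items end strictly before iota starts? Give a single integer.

7

Target iota = [21:50, 22:35].
beta [10:45, 17:30] → before → counts.
delta [10:30, 13:20] → before → counts.
epsilon [10:45, 11:55] → before → counts.
gamma [07:40, 14:40] → before → counts.
kappa [08:00, 14:40] → before → counts.
mu [15:20, 17:45] → before → counts.
zeta [10:45, 14:45] → before → counts.
Total: 7.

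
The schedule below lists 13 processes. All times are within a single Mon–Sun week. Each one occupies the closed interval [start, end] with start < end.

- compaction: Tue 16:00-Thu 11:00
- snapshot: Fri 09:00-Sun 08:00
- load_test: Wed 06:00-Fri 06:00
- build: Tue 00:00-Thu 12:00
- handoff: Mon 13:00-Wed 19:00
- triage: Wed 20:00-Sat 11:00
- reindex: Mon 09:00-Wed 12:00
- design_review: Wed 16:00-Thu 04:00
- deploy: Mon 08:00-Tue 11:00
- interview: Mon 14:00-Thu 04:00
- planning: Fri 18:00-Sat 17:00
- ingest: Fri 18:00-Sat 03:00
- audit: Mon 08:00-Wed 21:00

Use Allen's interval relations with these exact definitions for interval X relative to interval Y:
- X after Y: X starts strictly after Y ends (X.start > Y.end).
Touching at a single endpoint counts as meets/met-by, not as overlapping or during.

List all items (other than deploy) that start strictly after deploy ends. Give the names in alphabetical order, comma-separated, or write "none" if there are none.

compaction, design_review, ingest, load_test, planning, snapshot, triage

Target deploy = [Mon 08:00, Tue 11:00].
audit [Mon 08:00, Wed 21:00] → started-by → no.
build [Tue 00:00, Thu 12:00] → overlapped-by → no.
compaction [Tue 16:00, Thu 11:00] → after → yes.
design_review [Wed 16:00, Thu 04:00] → after → yes.
handoff [Mon 13:00, Wed 19:00] → overlapped-by → no.
ingest [Fri 18:00, Sat 03:00] → after → yes.
interview [Mon 14:00, Thu 04:00] → overlapped-by → no.
load_test [Wed 06:00, Fri 06:00] → after → yes.
planning [Fri 18:00, Sat 17:00] → after → yes.
reindex [Mon 09:00, Wed 12:00] → overlapped-by → no.
snapshot [Fri 09:00, Sun 08:00] → after → yes.
triage [Wed 20:00, Sat 11:00] → after → yes.
Result: compaction, design_review, ingest, load_test, planning, snapshot, triage.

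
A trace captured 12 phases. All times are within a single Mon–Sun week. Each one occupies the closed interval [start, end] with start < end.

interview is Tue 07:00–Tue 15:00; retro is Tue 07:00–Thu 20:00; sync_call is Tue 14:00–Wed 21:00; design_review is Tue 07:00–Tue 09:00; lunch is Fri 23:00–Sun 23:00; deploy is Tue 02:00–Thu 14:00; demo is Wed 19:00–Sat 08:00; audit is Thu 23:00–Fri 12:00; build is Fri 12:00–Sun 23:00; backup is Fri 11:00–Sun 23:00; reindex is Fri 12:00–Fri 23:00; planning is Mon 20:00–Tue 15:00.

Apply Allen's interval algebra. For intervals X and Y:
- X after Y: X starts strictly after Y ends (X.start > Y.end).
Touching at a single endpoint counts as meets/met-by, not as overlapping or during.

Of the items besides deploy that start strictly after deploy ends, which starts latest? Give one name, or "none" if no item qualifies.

Target deploy = [Tue 02:00, Thu 14:00].
audit [Thu 23:00, Fri 12:00] → after → candidate.
backup [Fri 11:00, Sun 23:00] → after → candidate.
build [Fri 12:00, Sun 23:00] → after → candidate.
demo [Wed 19:00, Sat 08:00] → overlapped-by → excluded.
design_review [Tue 07:00, Tue 09:00] → during → excluded.
interview [Tue 07:00, Tue 15:00] → during → excluded.
lunch [Fri 23:00, Sun 23:00] → after → candidate.
planning [Mon 20:00, Tue 15:00] → overlaps → excluded.
reindex [Fri 12:00, Fri 23:00] → after → candidate.
retro [Tue 07:00, Thu 20:00] → overlapped-by → excluded.
sync_call [Tue 14:00, Wed 21:00] → during → excluded.
Among candidates, latest start is Fri 23:00 → lunch.

lunch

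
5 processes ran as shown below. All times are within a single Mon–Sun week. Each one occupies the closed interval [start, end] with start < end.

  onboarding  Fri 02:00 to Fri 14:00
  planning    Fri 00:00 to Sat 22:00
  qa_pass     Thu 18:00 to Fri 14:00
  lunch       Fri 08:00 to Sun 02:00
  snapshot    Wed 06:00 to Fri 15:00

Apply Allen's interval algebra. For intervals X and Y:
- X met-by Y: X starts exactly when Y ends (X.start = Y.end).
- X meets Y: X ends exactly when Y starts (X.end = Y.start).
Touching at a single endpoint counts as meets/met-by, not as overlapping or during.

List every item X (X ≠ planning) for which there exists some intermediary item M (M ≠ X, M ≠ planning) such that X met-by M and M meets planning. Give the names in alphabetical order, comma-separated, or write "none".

none

Target planning = [Fri 00:00, Sat 22:00].
Intermediaries M with M meets planning: none.
Union: none.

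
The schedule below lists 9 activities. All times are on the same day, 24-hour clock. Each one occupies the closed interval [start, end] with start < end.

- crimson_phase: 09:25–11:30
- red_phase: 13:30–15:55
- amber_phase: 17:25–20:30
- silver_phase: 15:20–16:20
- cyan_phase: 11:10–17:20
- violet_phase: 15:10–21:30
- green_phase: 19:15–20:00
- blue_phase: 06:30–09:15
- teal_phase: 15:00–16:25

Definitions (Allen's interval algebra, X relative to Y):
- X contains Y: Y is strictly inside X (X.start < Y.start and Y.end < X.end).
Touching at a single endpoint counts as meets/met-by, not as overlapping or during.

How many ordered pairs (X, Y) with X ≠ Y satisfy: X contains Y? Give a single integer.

Checking all 72 ordered pairs for relation 'contains'; matching pairs in alphabetical order:
(amber_phase, green_phase): amber_phase contains green_phase ✓
(cyan_phase, red_phase): cyan_phase contains red_phase ✓
(cyan_phase, silver_phase): cyan_phase contains silver_phase ✓
(cyan_phase, teal_phase): cyan_phase contains teal_phase ✓
(teal_phase, silver_phase): teal_phase contains silver_phase ✓
(violet_phase, amber_phase): violet_phase contains amber_phase ✓
(violet_phase, green_phase): violet_phase contains green_phase ✓
(violet_phase, silver_phase): violet_phase contains silver_phase ✓
Count: 8.

8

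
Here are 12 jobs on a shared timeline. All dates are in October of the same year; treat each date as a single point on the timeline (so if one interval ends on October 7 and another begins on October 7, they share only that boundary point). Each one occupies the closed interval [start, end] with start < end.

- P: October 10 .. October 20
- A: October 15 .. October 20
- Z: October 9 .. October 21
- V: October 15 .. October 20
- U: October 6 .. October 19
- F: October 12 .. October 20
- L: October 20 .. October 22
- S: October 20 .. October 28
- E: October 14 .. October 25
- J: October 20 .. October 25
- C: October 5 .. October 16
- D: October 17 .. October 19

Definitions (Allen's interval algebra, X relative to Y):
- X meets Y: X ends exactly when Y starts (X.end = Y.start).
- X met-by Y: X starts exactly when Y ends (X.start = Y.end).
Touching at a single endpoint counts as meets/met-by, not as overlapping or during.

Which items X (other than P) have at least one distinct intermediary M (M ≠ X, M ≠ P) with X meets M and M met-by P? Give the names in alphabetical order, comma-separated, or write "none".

Target P = [October 10, October 20].
Intermediaries M with M met-by P: J, L, S.
Via J — items with X meets J: A, F, V.
Via L — items with X meets L: A, F, V.
Via S — items with X meets S: A, F, V.
Union: A, F, V.

A, F, V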